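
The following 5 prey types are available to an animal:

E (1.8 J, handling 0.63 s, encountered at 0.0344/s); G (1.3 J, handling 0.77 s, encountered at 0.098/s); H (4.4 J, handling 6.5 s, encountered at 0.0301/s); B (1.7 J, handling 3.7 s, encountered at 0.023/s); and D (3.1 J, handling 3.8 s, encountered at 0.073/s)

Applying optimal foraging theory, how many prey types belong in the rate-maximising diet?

5

Profitabilities (E/h, J/s): E 2.86, G 1.69, D 0.816, H 0.677, B 0.459. Add prey in this order while the next type's profitability exceeds the intake rate on those already taken.
Rate on top 1: 0.06061. G: 1.69 > 0.06061 → include.
Rate on top 2: 0.1726. D: 0.816 > 0.1726 → include.
Rate on top 3: 0.3024. H: 0.677 > 0.3024 → include.
Rate on top 4: 0.349. B: 0.459 > 0.349 → include.
Optimal diet: E, G, D, H, B — 5 of 5 types.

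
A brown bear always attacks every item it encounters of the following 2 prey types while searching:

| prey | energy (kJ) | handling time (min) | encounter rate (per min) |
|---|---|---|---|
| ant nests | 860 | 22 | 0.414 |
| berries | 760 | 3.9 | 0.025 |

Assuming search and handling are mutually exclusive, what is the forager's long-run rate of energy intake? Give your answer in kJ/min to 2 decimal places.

36.75 kJ/min

R = Σλ_iE_i / (1 + Σλ_ih_i)
Numerator: 0.414×860 + 0.025×760 = 375
Denominator: 1 + 0.414×22 + 0.025×3.9 = 10.21
R = 375/10.21 = 36.75 kJ/min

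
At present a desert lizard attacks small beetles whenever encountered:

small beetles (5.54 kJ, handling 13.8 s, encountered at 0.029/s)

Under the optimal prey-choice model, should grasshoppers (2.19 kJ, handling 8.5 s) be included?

Intake rate on the current diet: R = (0.029×5.54) / (1 + 0.029×13.8) = 0.1607/1.4 = 0.1147 kJ/s.
Profitability of grasshoppers: 2.19/8.5 = 0.2576 kJ/s.
0.2576 > 0.1147, so adding grasshoppers raises the average — include it.

Yes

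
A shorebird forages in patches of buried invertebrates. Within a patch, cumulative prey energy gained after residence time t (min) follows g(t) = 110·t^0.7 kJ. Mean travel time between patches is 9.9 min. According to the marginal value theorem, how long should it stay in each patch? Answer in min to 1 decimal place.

23.1 min

Optimal t* satisfies g'(t*) = g(t*)/(T + t*).
g'(t) = 0.7·110·t^-0.3. Setting 0.7·110·t^-0.3 = 110·t^0.7/(9.9+t) gives 0.7(9.9+t) = t, so 0.30·t = 0.7×9.9.
t* = 0.7×9.9/0.30 = 23.1 min.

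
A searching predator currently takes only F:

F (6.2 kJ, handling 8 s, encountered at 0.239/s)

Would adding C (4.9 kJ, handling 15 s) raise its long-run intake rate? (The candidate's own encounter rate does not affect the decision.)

Intake rate on the current diet: R = (0.239×6.2) / (1 + 0.239×8) = 1.482/2.912 = 0.5089 kJ/s.
C: E/h = 4.9/15 = 0.3267 kJ/s.
0.3267 < 0.5089, so adding C would lower the average — exclude it.

No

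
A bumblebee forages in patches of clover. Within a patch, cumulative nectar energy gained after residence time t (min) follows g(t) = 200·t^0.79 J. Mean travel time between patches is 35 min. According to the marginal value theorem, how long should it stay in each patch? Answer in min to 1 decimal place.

131.7 min

By the marginal value theorem, leave when the instantaneous gain rate g'(t) equals the habitat-wide average g(t)/(T + t).
g'(t) = 0.79·200·t^-0.21. Setting 0.79·200·t^-0.21 = 200·t^0.79/(35+t) gives 0.79(35+t) = t, so 0.21·t = 0.79×35.
t* = 0.79×35/0.21 = 131.7 min.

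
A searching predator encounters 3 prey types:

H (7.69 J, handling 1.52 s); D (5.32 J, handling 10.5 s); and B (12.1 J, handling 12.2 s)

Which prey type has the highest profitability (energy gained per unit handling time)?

In descending order of E/h:
H: 7.69/1.52 = 5.06 J/s
B: 12.1/12.2 = 0.992 J/s
D: 5.32/10.5 = 0.507 J/s

H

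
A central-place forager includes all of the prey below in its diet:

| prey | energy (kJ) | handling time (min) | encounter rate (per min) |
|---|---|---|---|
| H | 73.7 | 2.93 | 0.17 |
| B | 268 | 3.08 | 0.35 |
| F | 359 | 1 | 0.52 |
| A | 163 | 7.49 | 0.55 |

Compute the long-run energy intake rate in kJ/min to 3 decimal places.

R = (0.17×73.7 + 0.35×268 + 0.52×359 + 0.55×163) / (1 + 0.17×2.93 + 0.35×3.08 + 0.52×1 + 0.55×7.49) = 382.7/7.216 = 53.03 kJ/min.

53.032 kJ/min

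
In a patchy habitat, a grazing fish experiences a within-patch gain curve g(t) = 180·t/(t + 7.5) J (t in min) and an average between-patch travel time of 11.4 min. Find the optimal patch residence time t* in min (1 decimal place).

9.2 min

By the marginal value theorem, leave when the instantaneous gain rate g'(t) equals the habitat-wide average g(t)/(T + t).
g'(t) = 180·7.5/(t + 7.5)². Setting 180·7.5/(t+7.5)² = 180t/[(t+7.5)(11.4+t)] gives 7.5(11.4+t) = t(t+7.5), so t² = 7.5×11.4 = 85.5.
t* = √85.5 = 9.247 min.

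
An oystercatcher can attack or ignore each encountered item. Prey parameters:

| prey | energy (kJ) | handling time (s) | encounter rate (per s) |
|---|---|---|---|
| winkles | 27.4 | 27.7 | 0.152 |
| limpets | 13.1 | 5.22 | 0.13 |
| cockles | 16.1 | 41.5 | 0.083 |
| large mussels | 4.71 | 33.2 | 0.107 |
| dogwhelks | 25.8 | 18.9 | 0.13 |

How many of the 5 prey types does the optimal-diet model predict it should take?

Profitabilities (E/h, kJ/s): limpets 2.51, dogwhelks 1.37, winkles 0.989, cockles 0.388, large mussels 0.142. Add prey in this order while the next type's profitability exceeds the intake rate on those already taken.
Rate on top 1: 1.015. dogwhelks: 1.37 > 1.015 → include.
Rate on top 2: 1.223. winkles: 0.989 < 1.223 → exclude; stop.
Optimal diet: limpets, dogwhelks — 2 of 5 types.

2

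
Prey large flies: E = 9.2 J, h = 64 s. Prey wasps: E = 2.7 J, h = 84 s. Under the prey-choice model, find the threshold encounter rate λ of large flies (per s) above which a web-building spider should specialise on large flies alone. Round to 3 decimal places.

0.005 per s

The zero-one rule: include wasps iff E₂/h₂ > λE₁/(1+λh₁). Equality gives the switch point.
λE₁h₂ = E₂ + λE₂h₁ ⇒ λ = E₂/(E₁h₂ − E₂h₁) = 2.7/(772.8 − 172.8) = 0.0045 per s.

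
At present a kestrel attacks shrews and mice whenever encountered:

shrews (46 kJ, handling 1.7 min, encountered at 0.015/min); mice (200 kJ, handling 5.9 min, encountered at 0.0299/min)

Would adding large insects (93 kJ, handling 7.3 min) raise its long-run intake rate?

Current rate: (0.015×46 + 0.0299×200)/(1 + 0.015×1.7 + 0.0299×5.9) = 5.55 kJ/min.
large insects: E/h = 93/7.3 = 12.74 kJ/min.
12.74 > 5.55, so adding large insects raises the average — include it.

Yes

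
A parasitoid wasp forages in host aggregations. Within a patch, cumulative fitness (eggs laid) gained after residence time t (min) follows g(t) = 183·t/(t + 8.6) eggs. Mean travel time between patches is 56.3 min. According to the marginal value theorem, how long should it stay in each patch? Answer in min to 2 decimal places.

22.00 min

By the marginal value theorem, leave when the instantaneous gain rate g'(t) equals the habitat-wide average g(t)/(T + t).
g'(t) = 183·8.6/(t + 8.6)². Setting 183·8.6/(t+8.6)² = 183t/[(t+8.6)(56.3+t)] gives 8.6(56.3+t) = t(t+8.6), so t² = 8.6×56.3 = 484.2.
t* = √484.2 = 22 min.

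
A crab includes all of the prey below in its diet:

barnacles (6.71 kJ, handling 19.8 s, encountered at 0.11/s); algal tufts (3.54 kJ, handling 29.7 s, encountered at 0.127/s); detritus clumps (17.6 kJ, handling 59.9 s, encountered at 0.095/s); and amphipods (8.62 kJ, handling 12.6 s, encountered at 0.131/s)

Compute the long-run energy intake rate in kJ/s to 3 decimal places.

0.279 kJ/s

Energy encountered per unit search time: 0.11×6.71 + 0.127×3.54 + 0.095×17.6 + 0.131×8.62 = 3.989 kJ/s.
Handling time per unit search time: 0.11×19.8 + 0.127×29.7 + 0.095×59.9 + 0.131×12.6 = 13.29.
Rate = 3.989/(1 + 13.29) = 0.2791 kJ/s.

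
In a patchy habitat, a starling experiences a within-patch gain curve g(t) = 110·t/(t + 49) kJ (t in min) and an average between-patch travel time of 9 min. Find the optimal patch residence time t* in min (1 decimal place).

Optimal t* satisfies g'(t*) = g(t*)/(T + t*).
g'(t) = 110·49/(t + 49)². Setting 110·49/(t+49)² = 110t/[(t+49)(9+t)] gives 49(9+t) = t(t+49), so t² = 49×9 = 441.
t* = √441 = 21 min.

21.0 min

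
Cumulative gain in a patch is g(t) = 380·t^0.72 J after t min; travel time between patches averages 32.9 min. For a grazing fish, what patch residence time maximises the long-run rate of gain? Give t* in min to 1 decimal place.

By the marginal value theorem, leave when the instantaneous gain rate g'(t) equals the habitat-wide average g(t)/(T + t).
g'(t) = 0.72·380·t^-0.28. Setting 0.72·380·t^-0.28 = 380·t^0.72/(32.9+t) gives 0.72(32.9+t) = t, so 0.28·t = 0.72×32.9.
t* = 0.72×32.9/0.28 = 84.6 min.

84.6 min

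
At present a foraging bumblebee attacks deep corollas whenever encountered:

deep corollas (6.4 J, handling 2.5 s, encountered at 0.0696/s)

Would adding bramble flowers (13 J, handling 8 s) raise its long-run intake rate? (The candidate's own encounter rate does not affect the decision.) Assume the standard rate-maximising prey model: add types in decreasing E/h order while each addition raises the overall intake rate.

On deep corollas alone, R = ΣλE/(1+Σλh) = 0.4454/1.174 = 0.3794 J/s.
bramble flowers: E/h = 13/8 = 1.625 J/s.
1.625 > 0.3794, so adding bramble flowers raises the average — include it.

Yes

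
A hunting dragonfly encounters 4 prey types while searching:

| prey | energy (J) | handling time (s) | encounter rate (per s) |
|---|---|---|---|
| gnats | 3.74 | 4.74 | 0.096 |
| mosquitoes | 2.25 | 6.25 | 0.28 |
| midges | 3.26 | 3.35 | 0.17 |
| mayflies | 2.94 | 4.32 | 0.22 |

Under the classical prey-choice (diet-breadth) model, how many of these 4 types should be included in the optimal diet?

3

E/h in descending order: midges 0.973, gnats 0.789, mayflies 0.681, mosquitoes 0.36 J/s. The optimal diet is the largest prefix of this list for which every included type satisfies E_i/h_i > R on the types above it.
Rate on top 1: 0.3531. gnats: 0.789 > 0.3531 → include.
Rate on top 2: 0.4511. mayflies: 0.681 > 0.4511 → include.
Rate on top 3: 0.5244. mosquitoes: 0.36 < 0.5244 → exclude; stop.
Optimal diet: midges, gnats, mayflies — 3 of 4 types.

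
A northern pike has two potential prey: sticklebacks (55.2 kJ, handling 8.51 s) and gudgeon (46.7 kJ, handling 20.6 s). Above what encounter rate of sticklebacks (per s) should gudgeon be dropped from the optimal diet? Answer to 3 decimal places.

The zero-one rule: include gudgeon iff E₂/h₂ > λE₁/(1+λh₁). Equality gives the switch point.
λE₁h₂ = E₂ + λE₂h₁ ⇒ λ = E₂/(E₁h₂ − E₂h₁) = 46.7/(1137 − 397.4) = 0.06313 per s.

0.063 per s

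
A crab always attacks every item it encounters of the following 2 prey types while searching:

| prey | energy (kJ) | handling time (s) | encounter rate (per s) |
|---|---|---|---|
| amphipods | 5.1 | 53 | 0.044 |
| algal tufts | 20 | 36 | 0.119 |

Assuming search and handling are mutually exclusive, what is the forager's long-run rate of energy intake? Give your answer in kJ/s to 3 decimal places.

0.342 kJ/s

Energy encountered per unit search time: 0.044×5.1 + 0.119×20 = 2.604 kJ/s.
Handling time per unit search time: 0.044×53 + 0.119×36 = 6.616.
Rate = 2.604/(1 + 6.616) = 0.342 kJ/s.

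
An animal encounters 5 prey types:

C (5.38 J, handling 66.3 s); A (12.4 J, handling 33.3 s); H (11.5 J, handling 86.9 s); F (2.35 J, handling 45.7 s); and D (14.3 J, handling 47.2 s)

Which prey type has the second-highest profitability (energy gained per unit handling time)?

Profitability E/h (J/s): C = 5.38/66.3 = 0.0811, A = 12.4/33.3 = 0.372, H = 11.5/86.9 = 0.132, F = 2.35/45.7 = 0.0514, D = 14.3/47.2 = 0.303.
Ranked: A > D > H > C > F.

D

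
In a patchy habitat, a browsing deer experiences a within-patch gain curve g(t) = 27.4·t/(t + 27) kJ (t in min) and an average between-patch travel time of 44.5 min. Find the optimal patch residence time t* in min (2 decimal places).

By the marginal value theorem, leave when the instantaneous gain rate g'(t) equals the habitat-wide average g(t)/(T + t).
g'(t) = 27.4·27/(t + 27)². Setting 27.4·27/(t+27)² = 27.4t/[(t+27)(44.5+t)] gives 27(44.5+t) = t(t+27), so t² = 27×44.5 = 1202.
t* = √1202 = 34.66 min.

34.66 min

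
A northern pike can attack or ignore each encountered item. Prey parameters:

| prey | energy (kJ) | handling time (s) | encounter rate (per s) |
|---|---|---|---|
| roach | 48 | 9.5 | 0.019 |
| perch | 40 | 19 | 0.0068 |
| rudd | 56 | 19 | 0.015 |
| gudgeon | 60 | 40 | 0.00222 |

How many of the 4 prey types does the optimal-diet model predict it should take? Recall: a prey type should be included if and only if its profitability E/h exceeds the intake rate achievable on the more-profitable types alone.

Rank by E/h (kJ/s): roach 5.05, rudd 2.95, perch 2.11, gudgeon 1.5. Include each in turn until the next type's E/h falls below the running intake rate.
Rate on top 1: 0.7726. rudd: 2.95 > 0.7726 → include.
Rate on top 2: 1.195. perch: 2.11 > 1.195 → include.
Rate on top 3: 1.269. gudgeon: 1.5 > 1.269 → include.
Optimal diet: roach, rudd, perch, gudgeon — 4 of 4 types.

4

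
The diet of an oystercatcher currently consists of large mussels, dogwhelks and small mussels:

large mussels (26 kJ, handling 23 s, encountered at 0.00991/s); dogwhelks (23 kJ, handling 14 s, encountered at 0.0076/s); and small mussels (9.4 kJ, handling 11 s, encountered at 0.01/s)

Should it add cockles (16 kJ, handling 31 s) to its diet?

On large mussels, dogwhelks and small mussels alone, R = ΣλE/(1+Σλh) = 0.5265/1.444 = 0.3645 kJ/s.
cockles: E/h = 16/31 = 0.5161 kJ/s.
0.5161 > 0.3645, so adding cockles raises the average — include it.

Yes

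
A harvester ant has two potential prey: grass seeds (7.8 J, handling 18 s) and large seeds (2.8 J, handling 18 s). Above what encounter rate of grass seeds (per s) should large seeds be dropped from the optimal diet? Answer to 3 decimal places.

At the threshold, the rate on grass seeds alone equals the profitability of large seeds: λ·7.8/(1 + λ·18) = 2.8/18 = 0.1556.
Rearranging, λ(7.8 − 0.1556×18) = 0.1556, so λ = 0.1556/5 = 0.03111 per s.

0.031 per s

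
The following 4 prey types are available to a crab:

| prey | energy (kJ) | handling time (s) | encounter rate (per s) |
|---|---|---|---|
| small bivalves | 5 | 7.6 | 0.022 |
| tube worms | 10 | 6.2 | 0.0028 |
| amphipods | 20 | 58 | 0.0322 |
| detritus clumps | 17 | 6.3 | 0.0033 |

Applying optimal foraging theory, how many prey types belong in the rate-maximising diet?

Rank by E/h (kJ/s): detritus clumps 2.7, tube worms 1.61, small bivalves 0.658, amphipods 0.345. Include each in turn until the next type's E/h falls below the running intake rate.
Rate on top 1: 0.05496. tube worms: 1.61 > 0.05496 → include.
Rate on top 2: 0.08101. small bivalves: 0.658 > 0.08101 → include.
Rate on top 3: 0.161. amphipods: 0.345 > 0.161 → include.
Optimal diet: detritus clumps, tube worms, small bivalves, amphipods — 4 of 4 types.

4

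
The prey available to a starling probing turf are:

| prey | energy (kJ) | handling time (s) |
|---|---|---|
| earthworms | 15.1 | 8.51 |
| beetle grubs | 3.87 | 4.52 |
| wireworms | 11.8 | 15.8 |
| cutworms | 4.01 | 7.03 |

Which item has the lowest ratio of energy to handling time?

Profitability E/h (kJ/s): earthworms = 15.1/8.51 = 1.77, beetle grubs = 3.87/4.52 = 0.856, wireworms = 11.8/15.8 = 0.747, cutworms = 4.01/7.03 = 0.57.
Ranked: earthworms > beetle grubs > wireworms > cutworms.

cutworms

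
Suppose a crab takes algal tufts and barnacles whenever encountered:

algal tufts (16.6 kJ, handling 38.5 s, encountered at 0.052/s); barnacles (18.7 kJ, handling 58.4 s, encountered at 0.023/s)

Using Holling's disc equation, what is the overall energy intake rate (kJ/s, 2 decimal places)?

0.30 kJ/s

Energy encountered per unit search time: 0.052×16.6 + 0.023×18.7 = 1.293 kJ/s.
Handling time per unit search time: 0.052×38.5 + 0.023×58.4 = 3.345.
Rate = 1.293/(1 + 3.345) = 0.2976 kJ/s.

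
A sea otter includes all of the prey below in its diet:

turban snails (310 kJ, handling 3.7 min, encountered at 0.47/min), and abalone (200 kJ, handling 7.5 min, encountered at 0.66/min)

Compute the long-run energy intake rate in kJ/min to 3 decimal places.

36.117 kJ/min

R = (0.47×310 + 0.66×200) / (1 + 0.47×3.7 + 0.66×7.5) = 277.7/7.689 = 36.12 kJ/min.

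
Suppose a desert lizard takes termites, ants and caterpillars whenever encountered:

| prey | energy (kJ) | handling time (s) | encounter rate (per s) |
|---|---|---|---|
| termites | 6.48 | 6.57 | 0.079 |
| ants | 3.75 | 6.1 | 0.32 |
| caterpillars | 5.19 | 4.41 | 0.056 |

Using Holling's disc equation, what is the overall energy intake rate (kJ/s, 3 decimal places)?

R = (0.079×6.48 + 0.32×3.75 + 0.056×5.19) / (1 + 0.079×6.57 + 0.32×6.1 + 0.056×4.41) = 2.003/3.718 = 0.5386 kJ/s.

0.539 kJ/s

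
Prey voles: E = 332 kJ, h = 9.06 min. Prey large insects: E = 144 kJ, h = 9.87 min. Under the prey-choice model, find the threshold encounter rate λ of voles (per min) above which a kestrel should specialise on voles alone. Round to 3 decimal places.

At the threshold, the rate on voles alone equals the profitability of large insects: λ·332/(1 + λ·9.06) = 144/9.87 = 14.59.
Rearranging, λ(332 − 14.59×9.06) = 14.59, so λ = 14.59/199.8 = 0.07301 per min.

0.073 per min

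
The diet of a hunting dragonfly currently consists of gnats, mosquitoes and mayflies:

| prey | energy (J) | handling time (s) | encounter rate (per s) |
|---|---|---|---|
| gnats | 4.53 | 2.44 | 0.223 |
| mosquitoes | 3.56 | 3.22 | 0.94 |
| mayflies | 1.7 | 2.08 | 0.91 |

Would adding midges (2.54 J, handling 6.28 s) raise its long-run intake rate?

Current rate: (0.223×4.53 + 0.94×3.56 + 0.91×1.7)/(1 + 0.223×2.44 + 0.94×3.22 + 0.91×2.08) = 0.9133 J/s.
midges: E/h = 2.54/6.28 = 0.4045 J/s.
Since 0.4045 < R, time spent handling midges is better spent searching.

No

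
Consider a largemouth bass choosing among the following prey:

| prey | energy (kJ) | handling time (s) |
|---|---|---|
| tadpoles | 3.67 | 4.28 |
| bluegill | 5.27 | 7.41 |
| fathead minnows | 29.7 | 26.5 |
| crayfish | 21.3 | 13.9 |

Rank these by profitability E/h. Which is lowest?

bluegill

In descending order of E/h:
crayfish: 21.3/13.9 = 1.53 kJ/s
fathead minnows: 29.7/26.5 = 1.12 kJ/s
tadpoles: 3.67/4.28 = 0.857 kJ/s
bluegill: 5.27/7.41 = 0.711 kJ/s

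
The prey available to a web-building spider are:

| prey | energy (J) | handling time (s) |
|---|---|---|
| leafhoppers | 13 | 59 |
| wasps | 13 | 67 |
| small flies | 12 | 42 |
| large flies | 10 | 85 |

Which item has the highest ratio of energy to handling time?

Profitability E/h (J/s): leafhoppers = 13/59 = 0.22, wasps = 13/67 = 0.194, small flies = 12/42 = 0.286, large flies = 10/85 = 0.118.
Ranked: small flies > leafhoppers > wasps > large flies.

small flies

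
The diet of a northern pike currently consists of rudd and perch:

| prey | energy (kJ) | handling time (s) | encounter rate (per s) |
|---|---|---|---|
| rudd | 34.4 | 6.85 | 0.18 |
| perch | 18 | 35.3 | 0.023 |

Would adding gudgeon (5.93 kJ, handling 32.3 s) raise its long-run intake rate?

On rudd and perch alone, R = ΣλE/(1+Σλh) = 6.606/3.045 = 2.17 kJ/s.
gudgeon: E/h = 5.93/32.3 = 0.1836 kJ/s.
0.1836 < 2.17, so adding gudgeon would lower the average — exclude it.

No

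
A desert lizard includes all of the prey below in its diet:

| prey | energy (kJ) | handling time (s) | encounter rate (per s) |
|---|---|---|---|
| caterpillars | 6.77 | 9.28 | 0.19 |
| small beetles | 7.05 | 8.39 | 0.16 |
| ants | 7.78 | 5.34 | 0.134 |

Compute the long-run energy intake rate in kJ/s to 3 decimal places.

R = Σλ_iE_i / (1 + Σλ_ih_i)
Numerator: 0.19×6.77 + 0.16×7.05 + 0.134×7.78 = 3.457
Denominator: 1 + 0.19×9.28 + 0.16×8.39 + 0.134×5.34 = 4.821
R = 3.457/4.821 = 0.717 kJ/s

0.717 kJ/s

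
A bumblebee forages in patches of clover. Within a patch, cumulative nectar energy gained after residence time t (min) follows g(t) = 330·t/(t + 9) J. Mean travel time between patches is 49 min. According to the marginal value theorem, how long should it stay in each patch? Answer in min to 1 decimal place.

Optimal t* satisfies g'(t*) = g(t*)/(T + t*).
g'(t) = 330·9/(t + 9)². Setting 330·9/(t+9)² = 330t/[(t+9)(49+t)] gives 9(49+t) = t(t+9), so t² = 9×49 = 441.
t* = √441 = 21 min.

21.0 min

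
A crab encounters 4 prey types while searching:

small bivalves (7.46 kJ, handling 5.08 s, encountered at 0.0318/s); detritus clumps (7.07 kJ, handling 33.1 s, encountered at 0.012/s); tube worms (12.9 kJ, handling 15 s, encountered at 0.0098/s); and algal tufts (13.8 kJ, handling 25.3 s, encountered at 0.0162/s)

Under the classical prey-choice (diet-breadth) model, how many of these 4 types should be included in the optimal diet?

E/h in descending order: small bivalves 1.47, tube worms 0.86, algal tufts 0.545, detritus clumps 0.214 kJ/s. The optimal diet is the largest prefix of this list for which every included type satisfies E_i/h_i > R on the types above it.
Rate on top 1: 0.2042. tube worms: 0.86 > 0.2042 → include.
Rate on top 2: 0.2779. algal tufts: 0.545 > 0.2779 → include.
Rate on top 3: 0.3417. detritus clumps: 0.214 < 0.3417 → exclude; stop.
Optimal diet: small bivalves, tube worms, algal tufts — 3 of 4 types.

3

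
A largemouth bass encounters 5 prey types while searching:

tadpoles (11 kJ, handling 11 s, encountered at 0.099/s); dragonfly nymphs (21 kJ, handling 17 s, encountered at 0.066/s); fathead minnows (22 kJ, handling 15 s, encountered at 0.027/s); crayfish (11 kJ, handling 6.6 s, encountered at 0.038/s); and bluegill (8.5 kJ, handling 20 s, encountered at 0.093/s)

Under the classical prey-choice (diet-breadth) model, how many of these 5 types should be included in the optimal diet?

4

Profitabilities (E/h, kJ/s): crayfish 1.67, fathead minnows 1.47, dragonfly nymphs 1.24, tadpoles 1, bluegill 0.425. Add prey in this order while the next type's profitability exceeds the intake rate on those already taken.
Rate on top 1: 0.3342. fathead minnows: 1.47 > 0.3342 → include.
Rate on top 2: 0.6112. dragonfly nymphs: 1.24 > 0.6112 → include.
Rate on top 3: 0.8633. tadpoles: 1 > 0.8633 → include.
Rate on top 4: 0.9018. bluegill: 0.425 < 0.9018 → exclude; stop.
Optimal diet: crayfish, fathead minnows, dragonfly nymphs, tadpoles — 4 of 5 types.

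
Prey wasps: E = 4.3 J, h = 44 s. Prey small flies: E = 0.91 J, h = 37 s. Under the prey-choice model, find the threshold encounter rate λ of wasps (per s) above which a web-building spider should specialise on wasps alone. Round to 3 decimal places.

0.008 per s

At the threshold, the rate on wasps alone equals the profitability of small flies: λ·4.3/(1 + λ·44) = 0.91/37 = 0.02459.
Rearranging, λ(4.3 − 0.02459×44) = 0.02459, so λ = 0.02459/3.218 = 0.007643 per s.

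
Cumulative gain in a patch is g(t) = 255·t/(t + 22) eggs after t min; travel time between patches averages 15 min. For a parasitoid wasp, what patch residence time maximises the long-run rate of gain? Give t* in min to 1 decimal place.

18.2 min

Optimal t* satisfies g'(t*) = g(t*)/(T + t*).
g'(t) = 255·22/(t + 22)². Setting 255·22/(t+22)² = 255t/[(t+22)(15+t)] gives 22(15+t) = t(t+22), so t² = 22×15 = 330.
t* = √330 = 18.17 min.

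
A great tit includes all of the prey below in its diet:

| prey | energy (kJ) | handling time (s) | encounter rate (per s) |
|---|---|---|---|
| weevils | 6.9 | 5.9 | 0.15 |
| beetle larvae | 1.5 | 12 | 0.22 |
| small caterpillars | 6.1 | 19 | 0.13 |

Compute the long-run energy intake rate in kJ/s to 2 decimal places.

0.31 kJ/s

R = Σλ_iE_i / (1 + Σλ_ih_i)
Numerator: 0.15×6.9 + 0.22×1.5 + 0.13×6.1 = 2.158
Denominator: 1 + 0.15×5.9 + 0.22×12 + 0.13×19 = 6.995
R = 2.158/6.995 = 0.3085 kJ/s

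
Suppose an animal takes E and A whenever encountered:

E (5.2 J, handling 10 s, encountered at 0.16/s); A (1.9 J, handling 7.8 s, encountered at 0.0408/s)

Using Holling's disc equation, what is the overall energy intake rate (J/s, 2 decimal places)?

Energy encountered per unit search time: 0.16×5.2 + 0.0408×1.9 = 0.9095 J/s.
Handling time per unit search time: 0.16×10 + 0.0408×7.8 = 1.918.
Rate = 0.9095/(1 + 1.918) = 0.3117 J/s.

0.31 J/s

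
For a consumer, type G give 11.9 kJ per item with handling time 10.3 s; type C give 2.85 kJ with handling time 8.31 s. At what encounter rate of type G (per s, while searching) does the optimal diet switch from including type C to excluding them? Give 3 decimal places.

At the threshold, the rate on type G alone equals the profitability of type C: λ·11.9/(1 + λ·10.3) = 2.85/8.31 = 0.343.
Rearranging, λ(11.9 − 0.343×10.3) = 0.343, so λ = 0.343/8.368 = 0.04099 per s.

0.041 per s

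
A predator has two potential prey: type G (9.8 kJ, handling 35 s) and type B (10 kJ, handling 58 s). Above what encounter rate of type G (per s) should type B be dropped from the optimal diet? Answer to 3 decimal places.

The zero-one rule: include type B iff E₂/h₂ > λE₁/(1+λh₁). Equality gives the switch point.
λE₁h₂ = E₂ + λE₂h₁ ⇒ λ = E₂/(E₁h₂ − E₂h₁) = 10/(568.4 − 350) = 0.04579 per s.

0.046 per s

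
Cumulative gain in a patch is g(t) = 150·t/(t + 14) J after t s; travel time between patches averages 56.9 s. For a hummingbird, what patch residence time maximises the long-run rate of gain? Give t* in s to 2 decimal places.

Optimal t* satisfies g'(t*) = g(t*)/(T + t*).
g'(t) = 150·14/(t + 14)². Setting 150·14/(t+14)² = 150t/[(t+14)(56.9+t)] gives 14(56.9+t) = t(t+14), so t² = 14×56.9 = 796.6.
t* = √796.6 = 28.22 s.

28.22 s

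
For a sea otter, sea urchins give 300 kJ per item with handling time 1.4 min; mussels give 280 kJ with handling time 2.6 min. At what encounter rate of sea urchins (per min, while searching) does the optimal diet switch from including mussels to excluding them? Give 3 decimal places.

Drop mussels once their profitability E₂/h₂ falls below the rate achievable on sea urchins alone: E₂/h₂ = λE₁/(1 + λh₁).
Solve for λ: λE₁h₂ = E₂(1 + λh₁) → λ(E₁h₂ − E₂h₁) = E₂ → λ = E₂/(E₁h₂ − E₂h₁).
λ = 280/(300×2.6 − 280×1.4) = 280/388 = 0.7216 per min.

0.722 per min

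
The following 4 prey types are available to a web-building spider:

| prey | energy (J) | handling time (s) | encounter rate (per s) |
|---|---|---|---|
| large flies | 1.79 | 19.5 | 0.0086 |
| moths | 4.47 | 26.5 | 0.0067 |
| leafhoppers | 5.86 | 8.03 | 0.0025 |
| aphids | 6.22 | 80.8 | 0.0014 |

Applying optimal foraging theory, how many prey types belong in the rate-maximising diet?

Profitabilities (E/h, J/s): leafhoppers 0.73, moths 0.169, large flies 0.0918, aphids 0.077. Add prey in this order while the next type's profitability exceeds the intake rate on those already taken.
Rate on top 1: 0.01436. moths: 0.169 > 0.01436 → include.
Rate on top 2: 0.03724. large flies: 0.0918 > 0.03724 → include.
Rate on top 3: 0.04394. aphids: 0.077 > 0.04394 → include.
Optimal diet: leafhoppers, moths, large flies, aphids — 4 of 4 types.

4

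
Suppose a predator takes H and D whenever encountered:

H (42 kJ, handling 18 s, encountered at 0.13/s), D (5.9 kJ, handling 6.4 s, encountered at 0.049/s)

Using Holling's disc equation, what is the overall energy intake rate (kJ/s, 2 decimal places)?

1.57 kJ/s

R = (0.13×42 + 0.049×5.9) / (1 + 0.13×18 + 0.049×6.4) = 5.749/3.654 = 1.574 kJ/s.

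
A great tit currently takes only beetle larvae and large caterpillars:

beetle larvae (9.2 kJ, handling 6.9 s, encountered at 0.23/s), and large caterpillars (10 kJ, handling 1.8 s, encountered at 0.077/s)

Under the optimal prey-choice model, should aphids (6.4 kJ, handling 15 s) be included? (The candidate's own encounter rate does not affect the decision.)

No

Intake rate on the current diet: R = (0.23×9.2 + 0.077×10) / (1 + 0.23×6.9 + 0.077×1.8) = 2.886/2.726 = 1.059 kJ/s.
Profitability of aphids: 6.4/15 = 0.4267 kJ/s.
0.4267 < 1.059, so adding aphids would lower the average — exclude it.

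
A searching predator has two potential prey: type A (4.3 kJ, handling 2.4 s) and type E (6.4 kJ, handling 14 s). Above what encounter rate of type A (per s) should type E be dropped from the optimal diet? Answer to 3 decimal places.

At the threshold, the rate on type A alone equals the profitability of type E: λ·4.3/(1 + λ·2.4) = 6.4/14 = 0.4571.
Rearranging, λ(4.3 − 0.4571×2.4) = 0.4571, so λ = 0.4571/3.203 = 0.1427 per s.

0.143 per s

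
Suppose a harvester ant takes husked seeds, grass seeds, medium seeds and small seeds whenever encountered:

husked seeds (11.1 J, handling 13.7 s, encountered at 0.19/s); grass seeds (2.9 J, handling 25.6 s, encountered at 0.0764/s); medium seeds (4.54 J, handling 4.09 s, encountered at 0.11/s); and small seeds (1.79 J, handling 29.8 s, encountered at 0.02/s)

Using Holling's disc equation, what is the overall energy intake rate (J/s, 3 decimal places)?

0.434 J/s

R = (0.19×11.1 + 0.0764×2.9 + 0.11×4.54 + 0.02×1.79) / (1 + 0.19×13.7 + 0.0764×25.6 + 0.11×4.09 + 0.02×29.8) = 2.866/6.605 = 0.4339 J/s.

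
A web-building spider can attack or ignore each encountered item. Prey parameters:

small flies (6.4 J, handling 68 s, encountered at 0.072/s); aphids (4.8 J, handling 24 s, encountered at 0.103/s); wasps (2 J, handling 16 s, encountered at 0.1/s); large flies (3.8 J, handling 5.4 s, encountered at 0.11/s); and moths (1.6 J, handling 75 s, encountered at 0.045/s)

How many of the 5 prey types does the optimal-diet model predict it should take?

1

E/h in descending order: large flies 0.704, aphids 0.2, wasps 0.125, small flies 0.0941, moths 0.0213 J/s. The optimal diet is the largest prefix of this list for which every included type satisfies E_i/h_i > R on the types above it.
Rate on top 1: 0.2622. aphids: 0.2 < 0.2622 → exclude; stop.
Optimal diet: large flies — 1 of 5 types.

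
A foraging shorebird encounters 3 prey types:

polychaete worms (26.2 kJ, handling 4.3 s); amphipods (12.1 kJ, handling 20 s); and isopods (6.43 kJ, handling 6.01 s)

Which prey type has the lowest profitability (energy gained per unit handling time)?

In descending order of E/h:
polychaete worms: 26.2/4.3 = 6.09 kJ/s
isopods: 6.43/6.01 = 1.07 kJ/s
amphipods: 12.1/20 = 0.605 kJ/s

amphipods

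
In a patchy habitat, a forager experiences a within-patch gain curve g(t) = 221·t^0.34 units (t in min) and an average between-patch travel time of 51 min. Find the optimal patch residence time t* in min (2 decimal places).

Optimal t* satisfies g'(t*) = g(t*)/(T + t*).
g'(t) = 0.34·221·t^-0.66. Setting 0.34·221·t^-0.66 = 221·t^0.34/(51+t) gives 0.34(51+t) = t, so 0.66·t = 0.34×51.
t* = 0.34×51/0.66 = 26.27 min.

26.27 min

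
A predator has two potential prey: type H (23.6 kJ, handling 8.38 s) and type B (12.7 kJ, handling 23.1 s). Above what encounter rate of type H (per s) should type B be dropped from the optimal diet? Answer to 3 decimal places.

Drop type B once their profitability E₂/h₂ falls below the rate achievable on type H alone: E₂/h₂ = λE₁/(1 + λh₁).
Solve for λ: λE₁h₂ = E₂(1 + λh₁) → λ(E₁h₂ − E₂h₁) = E₂ → λ = E₂/(E₁h₂ − E₂h₁).
λ = 12.7/(23.6×23.1 − 12.7×8.38) = 12.7/438.7 = 0.02895 per s.

0.029 per s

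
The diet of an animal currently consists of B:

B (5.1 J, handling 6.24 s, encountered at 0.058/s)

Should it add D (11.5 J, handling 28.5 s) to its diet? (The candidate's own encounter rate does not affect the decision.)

On B alone, R = ΣλE/(1+Σλh) = 0.2958/1.362 = 0.2172 J/s.
Profitability of D: 11.5/28.5 = 0.4035 J/s.
Since 0.4035 > R, including D increases the long-run rate.

Yes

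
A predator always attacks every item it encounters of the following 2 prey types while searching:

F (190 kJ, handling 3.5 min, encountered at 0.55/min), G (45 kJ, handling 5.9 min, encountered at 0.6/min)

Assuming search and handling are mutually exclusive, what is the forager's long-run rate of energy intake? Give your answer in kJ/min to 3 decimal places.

20.340 kJ/min

Energy encountered per unit search time: 0.55×190 + 0.6×45 = 131.5 kJ/min.
Handling time per unit search time: 0.55×3.5 + 0.6×5.9 = 5.465.
Rate = 131.5/(1 + 5.465) = 20.34 kJ/min.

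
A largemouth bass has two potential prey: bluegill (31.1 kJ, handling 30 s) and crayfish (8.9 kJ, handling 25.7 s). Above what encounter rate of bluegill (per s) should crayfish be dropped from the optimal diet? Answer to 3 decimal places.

0.017 per s

The zero-one rule: include crayfish iff E₂/h₂ > λE₁/(1+λh₁). Equality gives the switch point.
λE₁h₂ = E₂ + λE₂h₁ ⇒ λ = E₂/(E₁h₂ − E₂h₁) = 8.9/(799.3 − 267) = 0.01672 per s.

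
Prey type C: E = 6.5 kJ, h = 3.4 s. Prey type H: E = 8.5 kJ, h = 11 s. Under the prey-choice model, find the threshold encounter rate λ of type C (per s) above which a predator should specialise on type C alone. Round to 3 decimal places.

0.200 per s

At the threshold, the rate on type C alone equals the profitability of type H: λ·6.5/(1 + λ·3.4) = 8.5/11 = 0.7727.
Rearranging, λ(6.5 − 0.7727×3.4) = 0.7727, so λ = 0.7727/3.873 = 0.1995 per s.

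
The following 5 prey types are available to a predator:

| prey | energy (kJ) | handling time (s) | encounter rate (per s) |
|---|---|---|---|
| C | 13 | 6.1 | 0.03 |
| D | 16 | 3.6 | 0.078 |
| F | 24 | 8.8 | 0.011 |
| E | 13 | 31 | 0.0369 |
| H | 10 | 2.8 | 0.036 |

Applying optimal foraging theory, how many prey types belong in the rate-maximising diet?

4

Profitabilities (E/h, kJ/s): D 4.44, H 3.57, F 2.73, C 2.13, E 0.419. Add prey in this order while the next type's profitability exceeds the intake rate on those already taken.
Rate on top 1: 0.9744. H: 3.57 > 0.9744 → include.
Rate on top 2: 1.164. F: 2.73 > 1.164 → include.
Rate on top 3: 1.266. C: 2.13 > 1.266 → include.
Rate on top 4: 1.362. E: 0.419 < 1.362 → exclude; stop.
Optimal diet: D, H, F, C — 4 of 5 types.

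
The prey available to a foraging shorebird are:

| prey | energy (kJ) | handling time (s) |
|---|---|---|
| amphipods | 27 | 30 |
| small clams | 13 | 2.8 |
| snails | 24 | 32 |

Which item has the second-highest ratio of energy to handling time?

amphipods

Profitability E/h (kJ/s): amphipods = 27/30 = 0.9, small clams = 13/2.8 = 4.64, snails = 24/32 = 0.75.
Ranked: small clams > amphipods > snails.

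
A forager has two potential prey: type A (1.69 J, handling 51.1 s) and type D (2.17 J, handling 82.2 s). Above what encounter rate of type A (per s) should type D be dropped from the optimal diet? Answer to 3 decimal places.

0.077 per s

The zero-one rule: include type D iff E₂/h₂ > λE₁/(1+λh₁). Equality gives the switch point.
λE₁h₂ = E₂ + λE₂h₁ ⇒ λ = E₂/(E₁h₂ − E₂h₁) = 2.17/(138.9 − 110.9) = 0.07741 per s.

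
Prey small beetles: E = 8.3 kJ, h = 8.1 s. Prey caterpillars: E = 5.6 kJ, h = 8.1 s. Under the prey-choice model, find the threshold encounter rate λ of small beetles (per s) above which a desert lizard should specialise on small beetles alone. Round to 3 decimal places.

0.256 per s

The zero-one rule: include caterpillars iff E₂/h₂ > λE₁/(1+λh₁). Equality gives the switch point.
λE₁h₂ = E₂ + λE₂h₁ ⇒ λ = E₂/(E₁h₂ − E₂h₁) = 5.6/(67.23 − 45.36) = 0.2561 per s.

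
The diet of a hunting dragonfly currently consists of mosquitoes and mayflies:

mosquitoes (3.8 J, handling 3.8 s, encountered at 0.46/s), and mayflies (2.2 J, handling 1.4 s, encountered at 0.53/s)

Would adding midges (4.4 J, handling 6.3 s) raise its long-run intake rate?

On mosquitoes and mayflies alone, R = ΣλE/(1+Σλh) = 2.914/3.49 = 0.835 J/s.
Profitability of midges: 4.4/6.3 = 0.6984 J/s.
Since 0.6984 < R, time spent handling midges is better spent searching.

No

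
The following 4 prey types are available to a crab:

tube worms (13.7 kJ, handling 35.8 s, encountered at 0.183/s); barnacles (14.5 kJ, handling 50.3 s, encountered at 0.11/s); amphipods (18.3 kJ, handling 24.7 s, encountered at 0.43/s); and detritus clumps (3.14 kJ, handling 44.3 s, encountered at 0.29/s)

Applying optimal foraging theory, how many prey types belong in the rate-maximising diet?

1

E/h in descending order: amphipods 0.741, tube worms 0.383, barnacles 0.288, detritus clumps 0.0709 kJ/s. The optimal diet is the largest prefix of this list for which every included type satisfies E_i/h_i > R on the types above it.
Rate on top 1: 0.6771. tube worms: 0.383 < 0.6771 → exclude; stop.
Optimal diet: amphipods — 1 of 4 types.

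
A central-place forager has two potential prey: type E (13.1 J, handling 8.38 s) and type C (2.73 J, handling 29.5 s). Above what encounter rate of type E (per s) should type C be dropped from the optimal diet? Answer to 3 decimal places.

The zero-one rule: include type C iff E₂/h₂ > λE₁/(1+λh₁). Equality gives the switch point.
λE₁h₂ = E₂ + λE₂h₁ ⇒ λ = E₂/(E₁h₂ − E₂h₁) = 2.73/(386.4 − 22.88) = 0.007509 per s.

0.008 per s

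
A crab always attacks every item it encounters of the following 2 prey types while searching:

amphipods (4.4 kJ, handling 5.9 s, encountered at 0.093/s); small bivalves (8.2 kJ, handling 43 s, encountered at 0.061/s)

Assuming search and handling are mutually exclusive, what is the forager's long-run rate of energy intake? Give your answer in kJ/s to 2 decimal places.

R = Σλ_iE_i / (1 + Σλ_ih_i)
Numerator: 0.093×4.4 + 0.061×8.2 = 0.9094
Denominator: 1 + 0.093×5.9 + 0.061×43 = 4.172
R = 0.9094/4.172 = 0.218 kJ/s

0.22 kJ/s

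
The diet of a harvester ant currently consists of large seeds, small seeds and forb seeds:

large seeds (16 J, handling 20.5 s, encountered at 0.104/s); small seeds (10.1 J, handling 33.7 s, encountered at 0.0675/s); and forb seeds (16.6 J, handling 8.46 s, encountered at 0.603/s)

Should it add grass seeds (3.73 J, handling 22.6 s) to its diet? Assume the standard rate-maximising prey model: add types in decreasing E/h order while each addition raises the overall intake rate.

Current rate: (0.104×16 + 0.0675×10.1 + 0.603×16.6)/(1 + 0.104×20.5 + 0.0675×33.7 + 0.603×8.46) = 1.176 J/s.
grass seeds: E/h = 3.73/22.6 = 0.165 J/s.
0.165 < 1.176, so adding grass seeds would lower the average — exclude it.

No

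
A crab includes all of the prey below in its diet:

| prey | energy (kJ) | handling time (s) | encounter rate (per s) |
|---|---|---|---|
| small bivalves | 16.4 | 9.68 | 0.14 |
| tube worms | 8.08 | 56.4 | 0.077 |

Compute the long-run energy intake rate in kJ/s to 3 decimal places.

0.436 kJ/s

Energy encountered per unit search time: 0.14×16.4 + 0.077×8.08 = 2.918 kJ/s.
Handling time per unit search time: 0.14×9.68 + 0.077×56.4 = 5.698.
Rate = 2.918/(1 + 5.698) = 0.4357 kJ/s.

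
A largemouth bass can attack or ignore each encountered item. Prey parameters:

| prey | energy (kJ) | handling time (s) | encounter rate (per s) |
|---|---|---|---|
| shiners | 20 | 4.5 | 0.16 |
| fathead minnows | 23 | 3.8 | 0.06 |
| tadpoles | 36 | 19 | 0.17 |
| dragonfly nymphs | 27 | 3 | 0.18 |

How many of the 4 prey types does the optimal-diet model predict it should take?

3

Profitabilities (E/h, kJ/s): dragonfly nymphs 9, fathead minnows 6.05, shiners 4.44, tadpoles 1.89. Add prey in this order while the next type's profitability exceeds the intake rate on those already taken.
Rate on top 1: 3.156. fathead minnows: 6.05 > 3.156 → include.
Rate on top 2: 3.529. shiners: 4.44 > 3.529 → include.
Rate on top 3: 3.794. tadpoles: 1.89 < 3.794 → exclude; stop.
Optimal diet: dragonfly nymphs, fathead minnows, shiners — 3 of 4 types.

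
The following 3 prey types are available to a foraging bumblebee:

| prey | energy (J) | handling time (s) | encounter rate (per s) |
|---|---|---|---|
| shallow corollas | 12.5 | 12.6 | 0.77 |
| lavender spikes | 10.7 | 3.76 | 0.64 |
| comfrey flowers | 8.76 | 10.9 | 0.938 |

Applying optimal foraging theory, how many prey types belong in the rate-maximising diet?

E/h in descending order: lavender spikes 2.85, shallow corollas 0.992, comfrey flowers 0.804 J/s. The optimal diet is the largest prefix of this list for which every included type satisfies E_i/h_i > R on the types above it.
Rate on top 1: 2.01. shallow corollas: 0.992 < 2.01 → exclude; stop.
Optimal diet: lavender spikes — 1 of 3 types.

1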